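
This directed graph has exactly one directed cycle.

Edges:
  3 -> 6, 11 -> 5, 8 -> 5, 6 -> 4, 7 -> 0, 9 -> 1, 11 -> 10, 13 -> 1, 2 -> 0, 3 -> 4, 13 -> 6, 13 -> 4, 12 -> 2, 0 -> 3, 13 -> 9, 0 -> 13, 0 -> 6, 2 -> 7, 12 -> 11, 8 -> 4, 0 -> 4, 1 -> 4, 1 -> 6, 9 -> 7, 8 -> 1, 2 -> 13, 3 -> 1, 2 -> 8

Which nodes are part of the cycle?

0, 7, 9, 13

DFS with gray/black marking from 7:
7 gray
  0 gray
    13 gray
      1 gray
        6 gray
          4 gray
          4 black
        6 black
        1→4: 4 black — skip
      1 black
      13→4: 4 black — skip
      13→6: 6 black — skip
      9 gray
        9→1: 1 black — skip
        9→7: 7 is gray → back edge
Back edge closes the cycle 7 → 0 → 13 → 9 → 7; its vertices are {0, 7, 9, 13}.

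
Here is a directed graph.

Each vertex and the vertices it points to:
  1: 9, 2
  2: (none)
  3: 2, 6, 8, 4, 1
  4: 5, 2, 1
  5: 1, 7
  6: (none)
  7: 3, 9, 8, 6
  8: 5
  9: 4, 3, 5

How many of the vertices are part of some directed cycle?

A vertex is on a directed cycle iff it belongs to a strongly connected component of size ≥ 2 (or has a self-loop).
The vertices on cycles are {1, 3, 4, 5, 7, 8, 9} — 7 in total.

7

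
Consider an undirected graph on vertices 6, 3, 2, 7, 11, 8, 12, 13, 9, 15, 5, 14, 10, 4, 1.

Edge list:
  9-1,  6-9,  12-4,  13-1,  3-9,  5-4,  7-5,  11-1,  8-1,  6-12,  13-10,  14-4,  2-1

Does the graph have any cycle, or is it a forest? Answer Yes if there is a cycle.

DFS, tracking each vertex's parent; an edge to a visited non-parent vertex closes a cycle.
Start from 15:
visit 15 (parent –)
visit 6 (parent –)
  visit 9 (parent 6)
    visit 1 (parent 9)
      1–9: parent, skip
      visit 11 (parent 1)
        11–1: parent, skip
      visit 13 (parent 1)
        visit 10 (parent 13)
          10–13: parent, skip
        13–1: parent, skip
      visit 8 (parent 1)
        8–1: parent, skip
      visit 2 (parent 1)
        2–1: parent, skip
    9–6: parent, skip
    visit 3 (parent 9)
      3–9: parent, skip
  visit 12 (parent 6)
    visit 4 (parent 12)
      4–12: parent, skip
      visit 14 (parent 4)
        14–4: parent, skip
      visit 5 (parent 4)
        5–4: parent, skip
        visit 7 (parent 5)
          7–5: parent, skip
    12–6: parent, skip
No non-parent visited neighbor found — the graph is a forest.

No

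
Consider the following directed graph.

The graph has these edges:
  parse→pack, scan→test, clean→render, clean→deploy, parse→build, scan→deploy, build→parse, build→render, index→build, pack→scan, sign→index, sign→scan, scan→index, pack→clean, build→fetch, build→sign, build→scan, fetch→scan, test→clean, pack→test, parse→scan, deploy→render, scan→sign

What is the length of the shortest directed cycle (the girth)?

2

For each vertex v, BFS finds the shortest path from v back to v.
The shortest such closed walk is parse → build → parse, length 2.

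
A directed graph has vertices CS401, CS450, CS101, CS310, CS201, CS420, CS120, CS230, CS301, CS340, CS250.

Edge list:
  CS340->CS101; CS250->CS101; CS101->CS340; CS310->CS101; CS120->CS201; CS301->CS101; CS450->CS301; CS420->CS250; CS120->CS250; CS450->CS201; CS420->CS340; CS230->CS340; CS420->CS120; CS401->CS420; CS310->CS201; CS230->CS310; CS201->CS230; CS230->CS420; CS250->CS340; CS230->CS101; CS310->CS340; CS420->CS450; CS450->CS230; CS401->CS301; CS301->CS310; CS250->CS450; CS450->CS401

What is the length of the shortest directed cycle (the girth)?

2

For each vertex v, BFS finds the shortest path from v back to v.
The shortest such closed walk is CS340 → CS101 → CS340, length 2.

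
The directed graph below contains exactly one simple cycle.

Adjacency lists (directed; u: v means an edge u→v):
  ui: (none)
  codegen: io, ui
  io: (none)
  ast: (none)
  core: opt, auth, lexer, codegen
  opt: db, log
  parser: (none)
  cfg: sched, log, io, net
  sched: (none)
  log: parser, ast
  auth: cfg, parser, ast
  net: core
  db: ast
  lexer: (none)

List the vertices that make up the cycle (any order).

DFS with gray/black marking from core:
core gray
  opt gray
    db gray
      ast gray
      ast black
    db black
    log gray
      parser gray
      parser black
      log→ast: ast black — skip
    log black
  opt black
  auth gray
    cfg gray
      sched gray
      sched black
      cfg→log: log black — skip
      io gray
      io black
      net gray
        net→core: core is gray → back edge
Back edge closes the cycle core → auth → cfg → net → core; its vertices are {cfg, net, auth, core}.

cfg, net, auth, core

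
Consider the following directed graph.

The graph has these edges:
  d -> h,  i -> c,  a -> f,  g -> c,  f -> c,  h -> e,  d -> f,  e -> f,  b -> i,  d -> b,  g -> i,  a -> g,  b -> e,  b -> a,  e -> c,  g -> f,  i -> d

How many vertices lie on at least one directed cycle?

A vertex is on a directed cycle iff it belongs to a strongly connected component of size ≥ 2 (or has a self-loop).
The vertices on cycles are {a, b, d, g, i} — 5 in total.

5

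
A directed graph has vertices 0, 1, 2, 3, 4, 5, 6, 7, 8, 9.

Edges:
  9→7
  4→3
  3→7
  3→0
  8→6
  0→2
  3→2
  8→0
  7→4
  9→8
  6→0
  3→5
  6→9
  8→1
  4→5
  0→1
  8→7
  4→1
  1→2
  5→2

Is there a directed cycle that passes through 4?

Yes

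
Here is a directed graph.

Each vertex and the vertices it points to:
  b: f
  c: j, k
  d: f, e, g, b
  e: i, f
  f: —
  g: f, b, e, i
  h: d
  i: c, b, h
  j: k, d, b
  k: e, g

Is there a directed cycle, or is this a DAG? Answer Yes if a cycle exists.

Yes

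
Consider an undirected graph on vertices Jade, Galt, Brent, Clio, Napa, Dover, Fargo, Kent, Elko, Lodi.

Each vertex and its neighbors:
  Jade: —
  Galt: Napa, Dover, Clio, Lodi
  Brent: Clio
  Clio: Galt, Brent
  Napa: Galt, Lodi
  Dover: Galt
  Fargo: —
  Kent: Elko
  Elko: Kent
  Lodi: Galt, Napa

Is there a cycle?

DFS, tracking each vertex's parent; an edge to a visited non-parent vertex closes a cycle.
Start from Lodi:
visit Lodi (parent –)
  visit Galt (parent Lodi)
    visit Napa (parent Galt)
      Napa–Galt: parent, skip
      Napa–Lodi: Lodi visited and ≠ parent → cycle
Cycle: Lodi – Galt – Napa – Lodi.

Yes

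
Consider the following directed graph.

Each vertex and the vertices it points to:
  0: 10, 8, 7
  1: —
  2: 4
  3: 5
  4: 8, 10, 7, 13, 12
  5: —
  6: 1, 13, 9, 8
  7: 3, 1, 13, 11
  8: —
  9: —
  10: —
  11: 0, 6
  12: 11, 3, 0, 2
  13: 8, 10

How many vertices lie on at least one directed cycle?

A vertex is on a directed cycle iff it belongs to a strongly connected component of size ≥ 2 (or has a self-loop).
The vertices on cycles are {0, 2, 4, 7, 11, 12} — 6 in total.

6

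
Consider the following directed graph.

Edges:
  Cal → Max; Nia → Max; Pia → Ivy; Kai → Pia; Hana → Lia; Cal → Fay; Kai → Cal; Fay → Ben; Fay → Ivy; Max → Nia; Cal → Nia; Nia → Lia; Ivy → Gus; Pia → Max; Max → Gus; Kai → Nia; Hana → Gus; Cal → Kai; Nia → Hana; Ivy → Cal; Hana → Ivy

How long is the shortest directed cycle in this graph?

2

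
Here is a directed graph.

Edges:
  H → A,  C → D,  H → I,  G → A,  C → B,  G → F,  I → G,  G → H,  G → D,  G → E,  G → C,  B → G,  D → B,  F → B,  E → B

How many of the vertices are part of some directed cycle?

8

A vertex is on a directed cycle iff it belongs to a strongly connected component of size ≥ 2 (or has a self-loop).
The vertices on cycles are {B, C, D, E, F, G, H, I} — 8 in total.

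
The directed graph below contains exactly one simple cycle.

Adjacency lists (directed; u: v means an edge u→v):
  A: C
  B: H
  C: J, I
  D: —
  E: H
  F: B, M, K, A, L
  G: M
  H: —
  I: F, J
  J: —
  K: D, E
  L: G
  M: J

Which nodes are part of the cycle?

DFS with gray/black marking from F:
F gray
  B gray
    H gray
    H black
  B black
  M gray
    J gray
    J black
  M black
  K gray
    D gray
    D black
    E gray
      E→H: H black — skip
    E black
  K black
  A gray
    C gray
      C→J: J black — skip
      I gray
        I→F: F is gray → back edge
Back edge closes the cycle F → A → C → I → F; its vertices are {A, C, F, I}.

A, C, F, I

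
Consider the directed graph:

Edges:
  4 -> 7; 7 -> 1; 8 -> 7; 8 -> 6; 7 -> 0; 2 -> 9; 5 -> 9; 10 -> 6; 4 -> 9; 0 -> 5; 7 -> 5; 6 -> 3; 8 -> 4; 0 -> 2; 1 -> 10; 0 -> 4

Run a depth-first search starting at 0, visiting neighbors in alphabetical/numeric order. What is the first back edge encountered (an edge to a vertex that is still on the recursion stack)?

DFS from 0 (visiting neighbors in alphabetical/numeric order); mark gray on enter, black on exit:
0 gray
  2 gray
    9 gray
    9 black
  2 black
  4 gray
    7 gray
      7→0: 0 is gray → back edge
First back edge: 7 → 0.

7->0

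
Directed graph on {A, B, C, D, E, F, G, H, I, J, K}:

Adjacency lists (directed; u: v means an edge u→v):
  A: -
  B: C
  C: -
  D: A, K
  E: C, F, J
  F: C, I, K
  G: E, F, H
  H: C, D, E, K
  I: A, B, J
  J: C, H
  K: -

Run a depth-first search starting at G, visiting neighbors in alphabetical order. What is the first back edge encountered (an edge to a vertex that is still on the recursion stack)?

DFS from G (visiting neighbors in alphabetical order); mark gray on enter, black on exit:
G gray
  E gray
    C gray
    C black
    F gray
      F→C: C black — skip
      I gray
        A gray
        A black
        B gray
          B→C: C black — skip
        B black
        J gray
          J→C: C black — skip
          H gray
            H→C: C black — skip
            D gray
              D→A: A black — skip
              K gray
              K black
            D black
            H→E: E is gray → back edge
First back edge: H → E.

H→E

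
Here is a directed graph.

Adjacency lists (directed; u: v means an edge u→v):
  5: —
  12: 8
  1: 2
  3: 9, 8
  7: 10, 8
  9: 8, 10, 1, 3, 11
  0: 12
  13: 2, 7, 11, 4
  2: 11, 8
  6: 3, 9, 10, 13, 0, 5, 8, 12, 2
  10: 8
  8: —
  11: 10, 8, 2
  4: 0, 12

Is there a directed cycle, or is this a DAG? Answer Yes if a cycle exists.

Yes

DFS with white/gray/black marking, starting from 12:
12 gray
  8 gray
  8 black
12 black
5 gray
5 black
1 gray
  2 gray
    11 gray
      10 gray
        10→8: 8 black — skip
      10 black
      11→8: 8 black — skip
      11→2: 2 is gray → back edge
Back edge found, so a cycle exists: 2 → 11 → 2.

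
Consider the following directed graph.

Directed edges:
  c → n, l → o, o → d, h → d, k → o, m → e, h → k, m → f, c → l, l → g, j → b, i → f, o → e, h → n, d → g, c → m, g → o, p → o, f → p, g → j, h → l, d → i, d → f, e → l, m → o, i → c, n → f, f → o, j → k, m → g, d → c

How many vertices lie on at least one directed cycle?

13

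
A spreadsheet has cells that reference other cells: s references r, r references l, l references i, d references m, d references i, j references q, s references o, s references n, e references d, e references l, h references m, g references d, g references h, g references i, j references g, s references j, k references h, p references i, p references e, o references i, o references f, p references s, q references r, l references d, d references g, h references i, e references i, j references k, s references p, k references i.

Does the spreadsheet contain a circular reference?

Yes

DFS with white/gray/black marking, starting from s:
s gray
  r gray
    l gray
      d gray
        i gray
        i black
        m gray
        m black
        g gray
          g→d: d is gray → back edge
Back edge found, so a cycle exists: d → g → d.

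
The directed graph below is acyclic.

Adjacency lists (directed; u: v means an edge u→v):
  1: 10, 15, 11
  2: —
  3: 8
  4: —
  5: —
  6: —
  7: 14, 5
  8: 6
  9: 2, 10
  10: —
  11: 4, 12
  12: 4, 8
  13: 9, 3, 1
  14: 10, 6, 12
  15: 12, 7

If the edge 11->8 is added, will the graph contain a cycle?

No

Adding 11→8 creates a cycle iff 8 can already reach 11.
Explore from 8: no path reaches 11. The graph stays acyclic.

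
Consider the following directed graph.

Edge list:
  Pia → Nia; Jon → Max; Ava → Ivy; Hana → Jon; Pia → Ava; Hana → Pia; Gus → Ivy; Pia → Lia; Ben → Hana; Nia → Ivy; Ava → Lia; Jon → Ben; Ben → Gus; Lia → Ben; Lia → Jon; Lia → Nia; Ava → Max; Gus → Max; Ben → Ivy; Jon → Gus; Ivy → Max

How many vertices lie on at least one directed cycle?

A vertex is on a directed cycle iff it belongs to a strongly connected component of size ≥ 2 (or has a self-loop).
The vertices on cycles are {Ava, Ben, Jon, Lia, Pia, Hana} — 6 in total.

6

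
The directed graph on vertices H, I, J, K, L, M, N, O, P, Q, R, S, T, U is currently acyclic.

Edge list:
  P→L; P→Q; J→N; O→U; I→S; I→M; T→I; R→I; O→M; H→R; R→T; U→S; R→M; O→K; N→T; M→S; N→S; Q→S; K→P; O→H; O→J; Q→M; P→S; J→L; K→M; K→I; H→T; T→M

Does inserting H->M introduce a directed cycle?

Adding H→M creates a cycle iff M can already reach H.
Explore from M: no path reaches H. The graph stays acyclic.

No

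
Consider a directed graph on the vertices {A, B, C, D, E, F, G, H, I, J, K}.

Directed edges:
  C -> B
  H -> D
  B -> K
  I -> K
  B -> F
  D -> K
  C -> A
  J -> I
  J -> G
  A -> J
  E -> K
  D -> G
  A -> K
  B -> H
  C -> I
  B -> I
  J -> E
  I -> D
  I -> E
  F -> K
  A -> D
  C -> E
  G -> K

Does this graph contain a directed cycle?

No

DFS with white/gray/black marking, starting from J:
J gray
  E gray
    K gray
    K black
  E black
  G gray
    G→K: K black — skip
  G black
  I gray
    D gray
      D→K: K black — skip
      D→G: G black — skip
    D black
    I→E: E black — skip
    I→K: K black — skip
  I black
J black
A gray
  A→K: K black — skip
  A→J: J black — skip
  A→D: D black — skip
A black
B gray
  F gray
    F→K: K black — skip
  F black
  H gray
    H→D: D black — skip
  H black
  B→I: I black — skip
  B→K: K black — skip
B black
C gray
  C→A: A black — skip
  C→E: E black — skip
  C→B: B black — skip
  C→I: I black — skip
C black
Every edge goes to a white or black vertex — no back edge, so the graph is acyclic.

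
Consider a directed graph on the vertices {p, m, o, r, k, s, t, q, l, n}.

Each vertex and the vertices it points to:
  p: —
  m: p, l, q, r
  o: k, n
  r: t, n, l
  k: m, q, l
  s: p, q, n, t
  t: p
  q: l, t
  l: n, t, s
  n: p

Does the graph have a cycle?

Yes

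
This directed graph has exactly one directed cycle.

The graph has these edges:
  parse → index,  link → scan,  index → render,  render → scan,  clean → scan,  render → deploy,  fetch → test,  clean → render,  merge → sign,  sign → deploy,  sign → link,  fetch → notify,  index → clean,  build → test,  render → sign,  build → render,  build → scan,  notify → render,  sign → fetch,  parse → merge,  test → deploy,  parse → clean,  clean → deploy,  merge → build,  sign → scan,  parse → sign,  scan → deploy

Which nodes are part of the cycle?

DFS with gray/black marking from sign:
sign gray
  link gray
    scan gray
      deploy gray
      deploy black
    scan black
  link black
  sign→deploy: deploy black — skip
  sign→scan: scan black — skip
  fetch gray
    notify gray
      render gray
        render→scan: scan black — skip
        render→sign: sign is gray → back edge
Back edge closes the cycle sign → fetch → notify → render → sign; its vertices are {sign, fetch, notify, render}.

sign, fetch, notify, render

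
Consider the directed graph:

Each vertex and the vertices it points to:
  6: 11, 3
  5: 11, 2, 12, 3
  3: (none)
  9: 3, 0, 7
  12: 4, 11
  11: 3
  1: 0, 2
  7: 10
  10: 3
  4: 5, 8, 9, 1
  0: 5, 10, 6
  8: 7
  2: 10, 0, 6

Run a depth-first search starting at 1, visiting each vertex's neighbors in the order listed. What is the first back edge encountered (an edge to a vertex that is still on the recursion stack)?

2→0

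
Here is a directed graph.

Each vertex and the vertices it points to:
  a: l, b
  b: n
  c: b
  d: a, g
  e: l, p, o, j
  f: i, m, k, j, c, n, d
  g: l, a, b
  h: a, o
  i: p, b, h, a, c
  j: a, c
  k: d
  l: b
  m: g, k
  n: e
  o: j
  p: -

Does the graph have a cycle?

Yes

DFS with white/gray/black marking, starting from m:
m gray
  g gray
    l gray
      b gray
        n gray
          e gray
            e→l: l is gray → back edge
Back edge found, so a cycle exists: l → b → n → e → l.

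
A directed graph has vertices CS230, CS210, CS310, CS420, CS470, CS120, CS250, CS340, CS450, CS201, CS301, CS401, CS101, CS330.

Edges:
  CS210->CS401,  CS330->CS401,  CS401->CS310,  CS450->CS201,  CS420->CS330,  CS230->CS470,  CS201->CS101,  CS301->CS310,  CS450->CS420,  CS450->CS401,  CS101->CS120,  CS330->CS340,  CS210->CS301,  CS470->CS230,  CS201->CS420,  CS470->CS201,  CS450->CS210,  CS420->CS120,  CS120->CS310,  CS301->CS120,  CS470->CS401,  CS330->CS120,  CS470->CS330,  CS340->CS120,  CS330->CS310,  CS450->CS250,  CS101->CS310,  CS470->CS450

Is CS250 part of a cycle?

No

CS250 lies on a cycle iff there is a path from CS250 back to itself.
Exploring from CS250, it never reaches itself; equivalently, its strongly connected component is a singleton.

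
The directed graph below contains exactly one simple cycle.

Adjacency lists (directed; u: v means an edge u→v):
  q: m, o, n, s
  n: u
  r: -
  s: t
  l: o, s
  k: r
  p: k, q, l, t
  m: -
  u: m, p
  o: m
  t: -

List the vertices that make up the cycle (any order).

n, p, q, u

DFS with gray/black marking from u:
u gray
  m gray
  m black
  p gray
    k gray
      r gray
      r black
    k black
    q gray
      q→m: m black — skip
      o gray
        o→m: m black — skip
      o black
      n gray
        n→u: u is gray → back edge
Back edge closes the cycle u → p → q → n → u; its vertices are {n, p, q, u}.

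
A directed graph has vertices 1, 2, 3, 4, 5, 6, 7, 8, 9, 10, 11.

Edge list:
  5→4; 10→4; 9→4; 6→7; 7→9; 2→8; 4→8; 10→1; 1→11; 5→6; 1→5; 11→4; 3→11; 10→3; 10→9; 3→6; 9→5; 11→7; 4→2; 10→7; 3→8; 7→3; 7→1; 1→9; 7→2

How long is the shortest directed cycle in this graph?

3

For each vertex v, BFS finds the shortest path from v back to v.
The shortest such closed walk is 1 → 11 → 7 → 1, length 3.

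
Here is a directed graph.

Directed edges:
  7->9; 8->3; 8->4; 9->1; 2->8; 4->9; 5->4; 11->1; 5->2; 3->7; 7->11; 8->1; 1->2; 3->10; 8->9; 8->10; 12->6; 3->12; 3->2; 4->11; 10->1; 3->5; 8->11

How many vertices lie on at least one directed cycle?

A vertex is on a directed cycle iff it belongs to a strongly connected component of size ≥ 2 (or has a self-loop).
The vertices on cycles are {1, 2, 3, 4, 5, 7, 8, 9, 10, 11} — 10 in total.

10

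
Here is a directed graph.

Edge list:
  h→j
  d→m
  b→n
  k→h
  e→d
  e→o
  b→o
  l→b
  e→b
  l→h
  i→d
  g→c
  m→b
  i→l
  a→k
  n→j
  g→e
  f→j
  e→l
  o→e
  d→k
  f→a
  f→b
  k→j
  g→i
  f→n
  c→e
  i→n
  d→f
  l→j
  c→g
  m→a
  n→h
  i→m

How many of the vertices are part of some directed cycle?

9

A vertex is on a directed cycle iff it belongs to a strongly connected component of size ≥ 2 (or has a self-loop).
The vertices on cycles are {b, c, d, e, f, g, l, m, o} — 9 in total.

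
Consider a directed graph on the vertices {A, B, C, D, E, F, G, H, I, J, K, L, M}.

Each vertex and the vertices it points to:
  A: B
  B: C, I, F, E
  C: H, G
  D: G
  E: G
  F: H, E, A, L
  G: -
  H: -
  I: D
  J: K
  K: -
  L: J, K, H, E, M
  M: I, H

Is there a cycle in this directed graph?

DFS with white/gray/black marking, starting from H:
H gray
H black
A gray
  B gray
    C gray
      C→H: H black — skip
      G gray
      G black
    C black
    I gray
      D gray
        D→G: G black — skip
      D black
    I black
    F gray
      F→H: H black — skip
      E gray
        E→G: G black — skip
      E black
      F→A: A is gray → back edge
Back edge found, so a cycle exists: A → B → F → A.

Yes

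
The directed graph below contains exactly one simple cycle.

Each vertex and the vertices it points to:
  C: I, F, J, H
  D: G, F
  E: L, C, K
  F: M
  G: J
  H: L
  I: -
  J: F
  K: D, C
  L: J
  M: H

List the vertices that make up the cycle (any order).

DFS with gray/black marking from F:
F gray
  M gray
    H gray
      L gray
        J gray
          J→F: F is gray → back edge
Back edge closes the cycle F → M → H → L → J → F; its vertices are {F, H, J, L, M}.

F, H, J, L, M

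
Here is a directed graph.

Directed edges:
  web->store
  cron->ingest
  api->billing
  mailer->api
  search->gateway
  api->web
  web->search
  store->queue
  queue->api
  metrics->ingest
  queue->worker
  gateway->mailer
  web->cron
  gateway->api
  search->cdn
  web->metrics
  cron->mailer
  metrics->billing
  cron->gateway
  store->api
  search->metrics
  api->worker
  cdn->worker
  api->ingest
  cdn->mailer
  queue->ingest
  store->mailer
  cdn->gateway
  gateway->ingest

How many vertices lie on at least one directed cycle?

9

A vertex is on a directed cycle iff it belongs to a strongly connected component of size ≥ 2 (or has a self-loop).
The vertices on cycles are {api, cdn, web, cron, queue, store, mailer, search, gateway} — 9 in total.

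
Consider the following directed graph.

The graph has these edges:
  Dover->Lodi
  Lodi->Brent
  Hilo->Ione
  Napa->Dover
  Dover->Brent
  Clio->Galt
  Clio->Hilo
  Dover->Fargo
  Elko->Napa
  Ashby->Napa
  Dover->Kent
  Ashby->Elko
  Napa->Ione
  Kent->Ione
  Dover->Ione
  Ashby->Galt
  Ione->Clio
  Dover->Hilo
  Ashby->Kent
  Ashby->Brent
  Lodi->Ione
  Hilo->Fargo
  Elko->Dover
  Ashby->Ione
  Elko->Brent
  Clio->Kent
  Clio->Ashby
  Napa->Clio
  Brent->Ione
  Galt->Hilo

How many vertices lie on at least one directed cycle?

11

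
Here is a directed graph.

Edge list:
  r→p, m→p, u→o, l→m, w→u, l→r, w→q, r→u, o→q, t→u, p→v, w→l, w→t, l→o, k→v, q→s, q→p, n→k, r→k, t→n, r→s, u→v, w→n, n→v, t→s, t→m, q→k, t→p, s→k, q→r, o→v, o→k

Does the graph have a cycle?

DFS with white/gray/black marking, starting from t:
t gray
  u gray
    o gray
      k gray
        v gray
        v black
      k black
      q gray
        r gray
          s gray
            s→k: k black — skip
          s black
          r→k: k black — skip
          r→u: u is gray → back edge
Back edge found, so a cycle exists: u → o → q → r → u.

Yes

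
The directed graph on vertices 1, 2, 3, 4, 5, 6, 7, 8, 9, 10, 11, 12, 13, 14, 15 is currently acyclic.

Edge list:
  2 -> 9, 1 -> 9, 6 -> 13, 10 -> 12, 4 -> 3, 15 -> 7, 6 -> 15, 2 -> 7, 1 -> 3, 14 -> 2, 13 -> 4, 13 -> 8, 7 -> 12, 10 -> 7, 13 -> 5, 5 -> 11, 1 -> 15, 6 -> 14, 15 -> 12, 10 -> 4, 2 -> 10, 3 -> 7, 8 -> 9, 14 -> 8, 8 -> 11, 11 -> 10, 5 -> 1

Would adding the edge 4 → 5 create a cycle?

Yes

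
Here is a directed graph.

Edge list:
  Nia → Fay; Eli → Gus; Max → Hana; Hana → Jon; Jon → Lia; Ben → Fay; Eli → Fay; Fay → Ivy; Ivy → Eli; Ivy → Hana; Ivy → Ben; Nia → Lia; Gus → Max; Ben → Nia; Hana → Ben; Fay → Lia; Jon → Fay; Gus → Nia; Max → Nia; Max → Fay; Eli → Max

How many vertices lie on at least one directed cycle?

A vertex is on a directed cycle iff it belongs to a strongly connected component of size ≥ 2 (or has a self-loop).
The vertices on cycles are {Ben, Eli, Fay, Gus, Ivy, Jon, Max, Nia, Hana} — 9 in total.

9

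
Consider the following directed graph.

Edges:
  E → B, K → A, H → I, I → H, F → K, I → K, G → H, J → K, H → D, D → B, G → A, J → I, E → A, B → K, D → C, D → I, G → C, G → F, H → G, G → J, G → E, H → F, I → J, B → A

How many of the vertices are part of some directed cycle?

5

A vertex is on a directed cycle iff it belongs to a strongly connected component of size ≥ 2 (or has a self-loop).
The vertices on cycles are {D, G, H, I, J} — 5 in total.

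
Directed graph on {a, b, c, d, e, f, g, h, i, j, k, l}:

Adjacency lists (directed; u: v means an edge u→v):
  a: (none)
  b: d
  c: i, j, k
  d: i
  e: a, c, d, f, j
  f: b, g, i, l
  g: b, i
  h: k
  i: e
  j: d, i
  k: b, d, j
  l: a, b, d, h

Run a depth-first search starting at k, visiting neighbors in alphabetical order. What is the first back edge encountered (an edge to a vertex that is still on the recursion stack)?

DFS from k (visiting neighbors in alphabetical order); mark gray on enter, black on exit:
k gray
  b gray
    d gray
      i gray
        e gray
          a gray
          a black
          c gray
            c→i: i is gray → back edge
First back edge: c → i.

c→i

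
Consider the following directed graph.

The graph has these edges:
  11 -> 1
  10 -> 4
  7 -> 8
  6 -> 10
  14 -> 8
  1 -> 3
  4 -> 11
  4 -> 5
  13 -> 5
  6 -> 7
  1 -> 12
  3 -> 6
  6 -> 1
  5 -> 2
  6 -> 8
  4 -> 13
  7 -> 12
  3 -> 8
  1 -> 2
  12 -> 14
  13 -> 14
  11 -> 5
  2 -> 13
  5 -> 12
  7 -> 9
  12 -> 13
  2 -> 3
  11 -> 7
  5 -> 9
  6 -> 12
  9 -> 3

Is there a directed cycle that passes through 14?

No

14 lies on a cycle iff there is a path from 14 back to itself.
Exploring from 14, it never reaches itself; equivalently, its strongly connected component is a singleton.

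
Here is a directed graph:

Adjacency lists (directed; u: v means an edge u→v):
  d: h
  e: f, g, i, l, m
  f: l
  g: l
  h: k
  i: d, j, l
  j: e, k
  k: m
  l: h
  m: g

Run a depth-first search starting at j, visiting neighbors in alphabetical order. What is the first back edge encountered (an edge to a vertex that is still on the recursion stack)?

g→l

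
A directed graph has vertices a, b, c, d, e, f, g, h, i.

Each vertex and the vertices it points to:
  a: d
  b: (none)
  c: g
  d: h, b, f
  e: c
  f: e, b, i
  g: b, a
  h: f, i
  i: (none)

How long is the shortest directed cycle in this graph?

For each vertex v, BFS finds the shortest path from v back to v.
The shortest such closed walk is g → a → d → f → e → c → g, length 6.

6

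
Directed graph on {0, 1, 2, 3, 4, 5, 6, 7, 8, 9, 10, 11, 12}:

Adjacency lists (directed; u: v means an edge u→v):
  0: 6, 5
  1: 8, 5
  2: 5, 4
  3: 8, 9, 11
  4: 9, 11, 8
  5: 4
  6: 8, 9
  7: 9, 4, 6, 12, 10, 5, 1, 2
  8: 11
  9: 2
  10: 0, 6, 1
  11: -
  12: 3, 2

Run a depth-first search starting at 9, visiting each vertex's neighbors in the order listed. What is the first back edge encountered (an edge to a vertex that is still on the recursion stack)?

4→9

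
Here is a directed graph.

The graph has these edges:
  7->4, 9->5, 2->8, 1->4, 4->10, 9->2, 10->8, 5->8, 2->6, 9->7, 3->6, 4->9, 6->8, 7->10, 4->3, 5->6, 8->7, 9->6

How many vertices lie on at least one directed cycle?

9

A vertex is on a directed cycle iff it belongs to a strongly connected component of size ≥ 2 (or has a self-loop).
The vertices on cycles are {2, 3, 4, 5, 6, 7, 8, 9, 10} — 9 in total.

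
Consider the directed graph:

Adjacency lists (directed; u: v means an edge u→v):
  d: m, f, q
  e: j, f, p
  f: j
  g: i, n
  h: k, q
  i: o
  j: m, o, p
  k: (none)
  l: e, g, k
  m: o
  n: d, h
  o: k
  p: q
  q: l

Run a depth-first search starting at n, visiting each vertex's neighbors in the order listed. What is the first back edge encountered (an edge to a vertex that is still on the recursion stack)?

e→j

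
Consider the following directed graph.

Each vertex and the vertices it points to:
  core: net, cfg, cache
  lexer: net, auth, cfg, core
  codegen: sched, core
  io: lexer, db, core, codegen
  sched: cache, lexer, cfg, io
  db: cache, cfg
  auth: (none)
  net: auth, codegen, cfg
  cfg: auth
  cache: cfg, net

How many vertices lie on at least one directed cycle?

8

A vertex is on a directed cycle iff it belongs to a strongly connected component of size ≥ 2 (or has a self-loop).
The vertices on cycles are {db, io, net, core, cache, lexer, sched, codegen} — 8 in total.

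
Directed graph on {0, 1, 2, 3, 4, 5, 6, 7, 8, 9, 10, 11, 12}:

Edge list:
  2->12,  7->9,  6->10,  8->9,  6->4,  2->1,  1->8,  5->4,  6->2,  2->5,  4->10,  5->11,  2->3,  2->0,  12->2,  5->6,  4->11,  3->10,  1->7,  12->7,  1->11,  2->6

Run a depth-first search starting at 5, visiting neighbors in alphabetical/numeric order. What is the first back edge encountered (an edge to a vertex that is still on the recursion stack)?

2->5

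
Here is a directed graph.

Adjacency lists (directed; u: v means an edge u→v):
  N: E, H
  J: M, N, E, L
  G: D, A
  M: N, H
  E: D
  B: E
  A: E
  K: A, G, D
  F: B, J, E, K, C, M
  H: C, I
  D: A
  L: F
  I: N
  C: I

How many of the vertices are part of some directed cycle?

10

A vertex is on a directed cycle iff it belongs to a strongly connected component of size ≥ 2 (or has a self-loop).
The vertices on cycles are {A, C, D, E, F, H, I, J, L, N} — 10 in total.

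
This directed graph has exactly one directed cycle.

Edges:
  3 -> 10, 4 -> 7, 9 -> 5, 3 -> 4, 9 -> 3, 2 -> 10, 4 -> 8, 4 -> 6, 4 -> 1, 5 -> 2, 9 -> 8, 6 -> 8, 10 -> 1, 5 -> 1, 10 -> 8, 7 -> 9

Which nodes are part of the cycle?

3, 4, 7, 9

DFS with gray/black marking from 3:
3 gray
  10 gray
    1 gray
    1 black
    8 gray
    8 black
  10 black
  4 gray
    7 gray
      9 gray
        5 gray
          5→1: 1 black — skip
          2 gray
            2→10: 10 black — skip
          2 black
        5 black
        9→8: 8 black — skip
        9→3: 3 is gray → back edge
Back edge closes the cycle 3 → 4 → 7 → 9 → 3; its vertices are {3, 4, 7, 9}.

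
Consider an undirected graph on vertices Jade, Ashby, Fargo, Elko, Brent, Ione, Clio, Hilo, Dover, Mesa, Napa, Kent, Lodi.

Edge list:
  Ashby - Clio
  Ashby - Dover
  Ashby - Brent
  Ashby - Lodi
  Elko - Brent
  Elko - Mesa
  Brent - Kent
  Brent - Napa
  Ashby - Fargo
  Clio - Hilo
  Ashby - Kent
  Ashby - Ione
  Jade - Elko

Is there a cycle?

Yes

DFS, tracking each vertex's parent; an edge to a visited non-parent vertex closes a cycle.
Start from Ashby:
visit Ashby (parent –)
  visit Lodi (parent Ashby)
    Lodi–Ashby: parent, skip
  visit Dover (parent Ashby)
    Dover–Ashby: parent, skip
  visit Clio (parent Ashby)
    visit Hilo (parent Clio)
      Hilo–Clio: parent, skip
    Clio–Ashby: parent, skip
  visit Brent (parent Ashby)
    Brent–Ashby: parent, skip
    visit Elko (parent Brent)
      visit Mesa (parent Elko)
        Mesa–Elko: parent, skip
      visit Jade (parent Elko)
        Jade–Elko: parent, skip
      Elko–Brent: parent, skip
    visit Napa (parent Brent)
      Napa–Brent: parent, skip
    visit Kent (parent Brent)
      Kent–Brent: parent, skip
      Kent–Ashby: Ashby visited and ≠ parent → cycle
Cycle: Ashby – Brent – Kent – Ashby.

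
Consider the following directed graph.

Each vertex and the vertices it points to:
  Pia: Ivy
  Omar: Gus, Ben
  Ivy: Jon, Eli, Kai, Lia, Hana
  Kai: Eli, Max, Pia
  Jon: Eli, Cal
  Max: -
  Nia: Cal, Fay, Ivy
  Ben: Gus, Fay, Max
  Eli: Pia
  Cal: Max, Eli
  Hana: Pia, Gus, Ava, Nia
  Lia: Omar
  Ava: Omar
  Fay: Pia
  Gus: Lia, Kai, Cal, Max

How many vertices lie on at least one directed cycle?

A vertex is on a directed cycle iff it belongs to a strongly connected component of size ≥ 2 (or has a self-loop).
The vertices on cycles are {Ava, Ben, Cal, Eli, Fay, Gus, Ivy, Jon, Kai, Lia, Nia, Pia, Hana, Omar} — 14 in total.

14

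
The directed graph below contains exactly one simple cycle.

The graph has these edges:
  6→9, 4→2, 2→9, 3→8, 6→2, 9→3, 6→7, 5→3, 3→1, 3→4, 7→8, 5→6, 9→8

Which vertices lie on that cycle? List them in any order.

2, 3, 4, 9

DFS with gray/black marking from 3:
3 gray
  1 gray
  1 black
  4 gray
    2 gray
      9 gray
        8 gray
        8 black
        9→3: 3 is gray → back edge
Back edge closes the cycle 3 → 4 → 2 → 9 → 3; its vertices are {2, 3, 4, 9}.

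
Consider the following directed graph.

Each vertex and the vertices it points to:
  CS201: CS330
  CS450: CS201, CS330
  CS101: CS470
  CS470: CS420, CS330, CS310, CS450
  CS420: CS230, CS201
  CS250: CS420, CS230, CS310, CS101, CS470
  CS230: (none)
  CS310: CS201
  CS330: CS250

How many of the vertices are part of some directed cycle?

8

A vertex is on a directed cycle iff it belongs to a strongly connected component of size ≥ 2 (or has a self-loop).
The vertices on cycles are {CS101, CS201, CS250, CS310, CS330, CS420, CS450, CS470} — 8 in total.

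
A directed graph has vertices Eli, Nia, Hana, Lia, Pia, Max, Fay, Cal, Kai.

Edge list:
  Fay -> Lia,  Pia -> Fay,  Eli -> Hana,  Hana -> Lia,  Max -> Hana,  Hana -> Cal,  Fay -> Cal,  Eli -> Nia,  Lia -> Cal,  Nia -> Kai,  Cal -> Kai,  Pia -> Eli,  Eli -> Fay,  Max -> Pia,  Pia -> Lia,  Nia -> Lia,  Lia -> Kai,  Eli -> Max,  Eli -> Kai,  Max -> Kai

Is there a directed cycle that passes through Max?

Max is on a cycle iff Max can reach itself via ≥1 edge.
Max → Pia → Eli → Max — yes.

Yes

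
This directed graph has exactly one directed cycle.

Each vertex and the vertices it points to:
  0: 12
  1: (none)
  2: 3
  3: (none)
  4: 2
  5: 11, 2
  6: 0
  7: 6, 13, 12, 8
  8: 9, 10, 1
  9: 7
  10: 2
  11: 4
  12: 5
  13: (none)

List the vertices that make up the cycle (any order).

DFS with gray/black marking from 8:
8 gray
  9 gray
    7 gray
      6 gray
        0 gray
          12 gray
            5 gray
              11 gray
                4 gray
                  2 gray
                    3 gray
                    3 black
                  2 black
                4 black
              11 black
              5→2: 2 black — skip
            5 black
          12 black
        0 black
      6 black
      13 gray
      13 black
      7→12: 12 black — skip
      7→8: 8 is gray → back edge
Back edge closes the cycle 8 → 9 → 7 → 8; its vertices are {7, 8, 9}.

7, 8, 9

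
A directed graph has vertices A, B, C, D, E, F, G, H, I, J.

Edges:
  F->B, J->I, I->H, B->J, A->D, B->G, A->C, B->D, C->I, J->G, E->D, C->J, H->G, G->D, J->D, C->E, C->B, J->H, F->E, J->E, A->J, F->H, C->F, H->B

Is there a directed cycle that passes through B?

B is on a cycle iff B can reach itself via ≥1 edge.
B → J → H → B — yes.

Yes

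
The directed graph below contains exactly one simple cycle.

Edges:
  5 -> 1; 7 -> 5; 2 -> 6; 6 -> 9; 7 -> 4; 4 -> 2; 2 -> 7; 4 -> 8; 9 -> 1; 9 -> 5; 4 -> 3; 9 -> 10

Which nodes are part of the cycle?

DFS with gray/black marking from 2:
2 gray
  6 gray
    9 gray
      1 gray
      1 black
      5 gray
        5→1: 1 black — skip
      5 black
      10 gray
      10 black
    9 black
  6 black
  7 gray
    7→5: 5 black — skip
    4 gray
      8 gray
      8 black
      4→2: 2 is gray → back edge
Back edge closes the cycle 2 → 7 → 4 → 2; its vertices are {2, 4, 7}.

2, 4, 7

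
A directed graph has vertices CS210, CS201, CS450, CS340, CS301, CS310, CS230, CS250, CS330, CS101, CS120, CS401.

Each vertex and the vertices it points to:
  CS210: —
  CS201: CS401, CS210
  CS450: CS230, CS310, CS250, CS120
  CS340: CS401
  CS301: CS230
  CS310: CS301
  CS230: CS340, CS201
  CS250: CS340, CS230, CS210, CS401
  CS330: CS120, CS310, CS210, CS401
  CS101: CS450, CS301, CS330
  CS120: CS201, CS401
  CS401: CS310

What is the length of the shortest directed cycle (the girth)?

For each vertex v, BFS finds the shortest path from v back to v.
The shortest such closed walk is CS301 → CS230 → CS201 → CS401 → CS310 → CS301, length 5.

5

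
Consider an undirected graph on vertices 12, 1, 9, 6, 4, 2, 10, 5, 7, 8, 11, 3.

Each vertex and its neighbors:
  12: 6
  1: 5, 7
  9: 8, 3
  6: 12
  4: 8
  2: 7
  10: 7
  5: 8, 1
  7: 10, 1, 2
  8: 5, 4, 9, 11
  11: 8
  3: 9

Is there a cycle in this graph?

No

DFS, tracking each vertex's parent; an edge to a visited non-parent vertex closes a cycle.
Start from 9:
visit 9 (parent –)
  visit 8 (parent 9)
    visit 5 (parent 8)
      5–8: parent, skip
      visit 1 (parent 5)
        1–5: parent, skip
        visit 7 (parent 1)
          visit 10 (parent 7)
            10–7: parent, skip
          7–1: parent, skip
          visit 2 (parent 7)
            2–7: parent, skip
    visit 4 (parent 8)
      4–8: parent, skip
    8–9: parent, skip
    visit 11 (parent 8)
      11–8: parent, skip
  visit 3 (parent 9)
    3–9: parent, skip
visit 12 (parent –)
  visit 6 (parent 12)
    6–12: parent, skip
No non-parent visited neighbor found — the graph is a forest.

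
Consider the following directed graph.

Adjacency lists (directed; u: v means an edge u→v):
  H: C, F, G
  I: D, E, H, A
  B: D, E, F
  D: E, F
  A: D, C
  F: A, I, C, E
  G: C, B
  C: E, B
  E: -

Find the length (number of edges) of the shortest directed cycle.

For each vertex v, BFS finds the shortest path from v back to v.
The shortest such closed walk is H → F → I → H, length 3.

3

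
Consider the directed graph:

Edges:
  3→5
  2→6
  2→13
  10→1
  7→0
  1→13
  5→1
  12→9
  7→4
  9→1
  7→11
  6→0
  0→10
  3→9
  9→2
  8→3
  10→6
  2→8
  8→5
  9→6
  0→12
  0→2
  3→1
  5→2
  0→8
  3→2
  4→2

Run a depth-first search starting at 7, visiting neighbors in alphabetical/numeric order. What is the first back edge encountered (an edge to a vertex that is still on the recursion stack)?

DFS from 7 (visiting neighbors in alphabetical/numeric order); mark gray on enter, black on exit:
7 gray
  0 gray
    2 gray
      6 gray
        6→0: 0 is gray → back edge
First back edge: 6 → 0.

6→0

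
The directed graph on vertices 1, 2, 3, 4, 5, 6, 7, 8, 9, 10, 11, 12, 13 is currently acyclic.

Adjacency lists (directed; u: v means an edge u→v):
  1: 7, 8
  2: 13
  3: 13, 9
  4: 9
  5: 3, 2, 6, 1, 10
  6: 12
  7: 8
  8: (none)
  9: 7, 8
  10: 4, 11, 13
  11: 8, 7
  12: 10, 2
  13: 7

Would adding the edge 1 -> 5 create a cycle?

Yes

Adding 1→5 creates a cycle iff 5 can already reach 1.
Path from 5: 5 → 1.
So 5 → … → 1 → 5 is a cycle.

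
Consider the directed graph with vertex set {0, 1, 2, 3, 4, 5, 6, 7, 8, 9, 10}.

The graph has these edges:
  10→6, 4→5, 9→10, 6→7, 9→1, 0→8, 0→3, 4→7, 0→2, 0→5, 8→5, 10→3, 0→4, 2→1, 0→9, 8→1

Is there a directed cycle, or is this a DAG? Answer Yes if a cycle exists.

No

DFS with white/gray/black marking, starting from 10:
10 gray
  3 gray
  3 black
  6 gray
    7 gray
    7 black
  6 black
10 black
0 gray
  5 gray
  5 black
  0→3: 3 black — skip
  8 gray
    1 gray
    1 black
    8→5: 5 black — skip
  8 black
  4 gray
    4→5: 5 black — skip
    4→7: 7 black — skip
  4 black
  9 gray
    9→10: 10 black — skip
    9→1: 1 black — skip
  9 black
  2 gray
    2→1: 1 black — skip
  2 black
0 black
Every edge goes to a white or black vertex — no back edge, so the graph is acyclic.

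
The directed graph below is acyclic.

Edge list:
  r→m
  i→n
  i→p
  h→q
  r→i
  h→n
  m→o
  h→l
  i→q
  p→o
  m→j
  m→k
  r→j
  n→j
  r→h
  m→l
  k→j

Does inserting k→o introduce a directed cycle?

No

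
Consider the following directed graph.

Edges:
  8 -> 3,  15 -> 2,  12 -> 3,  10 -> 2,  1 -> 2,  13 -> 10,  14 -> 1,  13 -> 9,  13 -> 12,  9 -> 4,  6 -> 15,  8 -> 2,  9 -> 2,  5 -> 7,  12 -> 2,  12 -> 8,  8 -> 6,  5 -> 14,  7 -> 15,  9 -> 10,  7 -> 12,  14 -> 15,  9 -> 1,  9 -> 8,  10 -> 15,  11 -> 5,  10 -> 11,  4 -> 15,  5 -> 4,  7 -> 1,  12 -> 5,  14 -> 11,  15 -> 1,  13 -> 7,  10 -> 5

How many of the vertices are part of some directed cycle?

5

A vertex is on a directed cycle iff it belongs to a strongly connected component of size ≥ 2 (or has a self-loop).
The vertices on cycles are {5, 7, 11, 12, 14} — 5 in total.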